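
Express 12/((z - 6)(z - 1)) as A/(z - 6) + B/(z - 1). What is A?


Step 1: Multiply both sides by (z - 6) and set z = 6
Step 2: A = 12 / (6 - 1)
Step 3: A = 12 / 5
Step 4: A = 12/5

12/5


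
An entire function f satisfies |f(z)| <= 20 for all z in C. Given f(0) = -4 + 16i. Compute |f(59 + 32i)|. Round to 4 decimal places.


Step 1: By Liouville's theorem, a bounded entire function is constant.
Step 2: f(z) = f(0) = -4 + 16i for all z.
Step 3: |f(w)| = |-4 + 16i| = sqrt(16 + 256)
Step 4: = 16.4924

16.4924


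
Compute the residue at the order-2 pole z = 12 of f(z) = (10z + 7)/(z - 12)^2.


Step 1: Pole of order 2 at z = 12
Step 2: Res = lim d/dz [(z - 12)^2 * f(z)] as z -> 12
Step 3: (z - 12)^2 * f(z) = 10z + 7
Step 4: d/dz[10z + 7] = 10

10


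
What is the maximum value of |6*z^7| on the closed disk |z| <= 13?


Step 1: On |z| = 13, |f(z)| = 6 * |z|^7 = 6 * 13^7
Step 2: By maximum modulus principle, maximum is on boundary.
Step 3: Maximum = 6 * 62748517 = 376491102

376491102


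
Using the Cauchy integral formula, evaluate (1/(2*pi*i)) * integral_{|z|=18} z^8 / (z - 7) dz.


Step 1: f(z) = z^8, a = 7 is inside |z| = 18
Step 2: By Cauchy integral formula: (1/(2pi*i)) * integral = f(a)
Step 3: f(7) = 7^8 = 5764801

5764801


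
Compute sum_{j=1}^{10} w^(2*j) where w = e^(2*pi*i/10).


Step 1: The sum sum_{j=1}^{n} w^(k*j) equals n if n | k, else 0.
Step 2: Here n = 10, k = 2
Step 3: Does n divide k? 10 | 2 -> False
Step 4: Sum = 0

0


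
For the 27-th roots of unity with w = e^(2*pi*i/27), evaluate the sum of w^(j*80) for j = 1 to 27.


Step 1: The sum sum_{j=1}^{n} w^(k*j) equals n if n | k, else 0.
Step 2: Here n = 27, k = 80
Step 3: Does n divide k? 27 | 80 -> False
Step 4: Sum = 0

0


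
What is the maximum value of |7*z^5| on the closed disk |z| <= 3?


Step 1: On |z| = 3, |f(z)| = 7 * |z|^5 = 7 * 3^5
Step 2: By maximum modulus principle, maximum is on boundary.
Step 3: Maximum = 7 * 243 = 1701

1701


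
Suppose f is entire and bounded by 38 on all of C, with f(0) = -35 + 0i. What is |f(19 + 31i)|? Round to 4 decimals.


Step 1: By Liouville's theorem, a bounded entire function is constant.
Step 2: f(z) = f(0) = -35 + 0i for all z.
Step 3: |f(w)| = |-35 + 0i| = sqrt(1225 + 0)
Step 4: = 35.0

35.0


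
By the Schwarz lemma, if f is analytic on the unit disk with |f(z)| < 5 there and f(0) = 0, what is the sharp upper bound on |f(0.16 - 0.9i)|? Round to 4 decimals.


Step 1: g = f/5 maps D -> D with g(0) = 0, so by the Schwarz lemma |g(z)| <= |z|, i.e. |f(z)| <= 5|z|; this is sharp (f(z) = 5z).
Step 2: |z0|^2 = 0.16^2 + (-0.9)^2 = 0.8356
Step 3: |z0| = sqrt(0.8356) = 0.914112
Step 4: Best bound = 5 * |z0| = 5 * 0.914112 = 4.5706

4.5706


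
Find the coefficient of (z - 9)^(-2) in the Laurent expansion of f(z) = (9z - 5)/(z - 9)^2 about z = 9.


Step 1: Write the numerator in powers of (z - 9): 9z - 5 = 9(z - 9) + (9*9 - 5) = 9(z - 9) + 76
Step 2: Divide by (z - 9)^2: f(z) = 76(z - 9)^(-2) + 9(z - 9)^(-1)
Step 3: This finite sum is the Laurent series of f about z = 9.
Step 4: Coefficient of (z - 9)^(-2) = 9*9 - 5 = 76

76


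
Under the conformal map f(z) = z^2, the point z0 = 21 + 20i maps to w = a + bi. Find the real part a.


Step 1: z0 = 21 + 20i
Step 2: z0^2 = 21^2 - 20^2 + 840i
Step 3: real part = 441 - 400 = 41

41


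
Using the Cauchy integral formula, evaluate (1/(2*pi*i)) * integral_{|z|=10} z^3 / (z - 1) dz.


Step 1: f(z) = z^3, a = 1 is inside |z| = 10
Step 2: By Cauchy integral formula: (1/(2pi*i)) * integral = f(a)
Step 3: f(1) = 1^3 = 1

1


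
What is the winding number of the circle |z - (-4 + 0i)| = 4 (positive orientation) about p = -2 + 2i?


Step 1: Center c = (-4, 0), radius = 4
Step 2: |p - c|^2 = 2^2 + 2^2 = 8
Step 3: r^2 = 16
Step 4: |p-c| < r so winding number = 1

1


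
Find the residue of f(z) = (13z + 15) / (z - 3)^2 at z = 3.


Step 1: Pole of order 2 at z = 3
Step 2: Res = lim d/dz [(z - 3)^2 * f(z)] as z -> 3
Step 3: (z - 3)^2 * f(z) = 13z + 15
Step 4: d/dz[13z + 15] = 13

13


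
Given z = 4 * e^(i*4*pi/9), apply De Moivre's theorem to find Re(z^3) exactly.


Step 1: By De Moivre's theorem, z^3 = 4^3 * e^(i*3*4*pi/9) = 64 * (cos(4*pi/3) + i*sin(4*pi/3))
Step 2: |z|^3 = 4^3 = 64
Step 3: The angle 4*pi/3 already lies in [0, 2*pi)
Step 4: cos(4*pi/3) = -1/2
Step 5: Re(z^3) = 64 * (-1/2) = -32

-32


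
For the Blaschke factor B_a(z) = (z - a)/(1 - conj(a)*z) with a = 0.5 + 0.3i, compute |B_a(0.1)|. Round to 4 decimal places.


Step 1: Numerator z0 - a = 0.1 - (0.5 + 0.3i) = -0.4 - 0.3i
Step 2: Denominator 1 - conj(a)*z0 = 1 - (0.5 - 0.3i)*0.1 = 0.95 + 0.03i
Step 3: |z0 - a|^2 = (-0.4)^2 + (-0.3)^2 = 0.25; |1 - conj(a)*z0|^2 = 0.95^2 + 0.03^2 = 0.9034
Step 4: |B_a(0.1)| = sqrt(0.25 / 0.9034) = sqrt(0.276732)
Step 5: = 0.5261

0.5261


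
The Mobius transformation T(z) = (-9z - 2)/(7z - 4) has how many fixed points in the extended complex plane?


Step 1: Fixed points satisfy T(z) = z
Step 2: 7z^2 + 5z + 2 = 0
Step 3: Discriminant = 5^2 - 4*7*2 = -31
Step 4: Number of fixed points = 2

2


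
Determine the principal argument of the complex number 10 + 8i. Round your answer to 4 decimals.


Step 1: z = 10 + 8i
Step 2: arg(z) = atan2(8, 10)
Step 3: arg(z) = 0.6747

0.6747


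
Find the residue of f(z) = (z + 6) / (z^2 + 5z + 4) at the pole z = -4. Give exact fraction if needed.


Step 1: Q(z) = z^2 + 5z + 4 = (z + 4)(z + 1)
Step 2: Q'(z) = 2z + 5
Step 3: Q'(-4) = -3, P(-4) = 2
Step 4: Res = P(-4)/Q'(-4) = 2/(-3) = -2/3

-2/3


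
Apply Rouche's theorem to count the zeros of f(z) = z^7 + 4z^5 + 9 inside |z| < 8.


Step 1: On |z| = 8 the three terms have sizes |z^7| = 8^7 = 2097152, |4z^5| = 4*8^5 = 131072, |9| = 9
Step 2: The dominant term is g(z) = z^7; let h(z) = 4z^5 + 9 so f = g + h
Step 3: On |z| = 8: |g| = 2097152 and |h| <= 131072 + 9 = 131081
Step 4: Since 2097152 > 131081, |h| < |g| on |z| = 8, so by Rouche f has the same number of zeros as g inside |z| < 8
Step 5: g(z) = z^7 has 7 zeros (all at the origin) inside |z| < 8. Answer = 7

7


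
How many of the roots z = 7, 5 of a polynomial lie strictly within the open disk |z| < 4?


Step 1: Check each root:
  z = 7: |7| = 7 >= 4
  z = 5: |5| = 5 >= 4
Step 2: Count = 0

0


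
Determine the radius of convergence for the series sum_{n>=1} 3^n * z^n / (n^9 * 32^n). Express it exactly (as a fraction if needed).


Step 1: General term a_n = 3^n / (n^9 * 32^n)
Step 2: By the root test, |a_n|^(1/n) = 3 / (n^(9/n) * 32) -> 3/32 as n -> infinity (since n^(9/n) -> 1)
Step 3: R = 1/lim|a_n|^(1/n) = 32/3

32/3


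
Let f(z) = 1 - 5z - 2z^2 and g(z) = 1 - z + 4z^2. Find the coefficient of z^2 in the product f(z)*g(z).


Step 1: z^2 term in f*g comes from: (1)*(4z^2) + (-5z)*(-z) + (-2z^2)*(1)
Step 2: = 4 + 5 - 2
Step 3: = 7

7


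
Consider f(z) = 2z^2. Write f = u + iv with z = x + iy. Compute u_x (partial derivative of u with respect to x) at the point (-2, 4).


Step 1: f(z) = 2(x+iy)^2 + 0
Step 2: u = 2(x^2 - y^2) + 0
Step 3: u_x = 4x + 0
Step 4: At (-2, 4): u_x = -8 + 0 = -8

-8


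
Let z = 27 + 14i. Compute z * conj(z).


Step 1: conj(z) = 27 - 14i
Step 2: z * conj(z) = 27^2 + 14^2
Step 3: = 729 + 196 = 925

925


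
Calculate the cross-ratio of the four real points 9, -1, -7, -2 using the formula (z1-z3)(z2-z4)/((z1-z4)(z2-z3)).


Step 1: (z1-z3)(z2-z4) = 16 * 1 = 16
Step 2: (z1-z4)(z2-z3) = 11 * 6 = 66
Step 3: Cross-ratio = 16/66 = 8/33

8/33


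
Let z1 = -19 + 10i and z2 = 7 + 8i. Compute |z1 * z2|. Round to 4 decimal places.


Step 1: |z1| = sqrt((-19)^2 + 10^2) = sqrt(461)
Step 2: |z2| = sqrt(7^2 + 8^2) = sqrt(113)
Step 3: |z1*z2| = |z1|*|z2| = sqrt(461) * sqrt(113) = sqrt(461 * 113) = sqrt(52093)
Step 4: = 228.2389

228.2389


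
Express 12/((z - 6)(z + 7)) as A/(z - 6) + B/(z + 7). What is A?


Step 1: Multiply both sides by (z - 6) and set z = 6
Step 2: A = 12 / (6 + 7)
Step 3: A = 12 / 13
Step 4: A = 12/13

12/13


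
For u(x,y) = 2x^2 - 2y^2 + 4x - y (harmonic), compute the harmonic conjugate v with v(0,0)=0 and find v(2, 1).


Step 1: v_x = -u_y = 4y + 1
Step 2: v_y = u_x = 4x + 4
Step 3: v = 4xy + x + 4y + C
Step 4: v(0,0) = 0 => C = 0
Step 5: v(2, 1) = 14

14


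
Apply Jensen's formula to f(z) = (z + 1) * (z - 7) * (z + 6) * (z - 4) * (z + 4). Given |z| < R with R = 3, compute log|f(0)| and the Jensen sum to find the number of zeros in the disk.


Jensen's formula: (1/2pi)*integral log|f(Re^it)|dt = log|f(0)| + sum_{|a_k|<R} log(R/|a_k|)
Step 1: f(0) = 1 * (-7) * 6 * (-4) * 4 = 672
Step 2: log|f(0)| = log|-1| + log|7| + log|-6| + log|4| + log|-4| = 6.5103
Step 3: Zeros inside |z| < 3: -1
Step 4: Jensen sum = log(3/1) = 1.0986
Step 5: n(R) = number of terms in the Jensen sum = count of zeros inside |z| < 3 = 1

1


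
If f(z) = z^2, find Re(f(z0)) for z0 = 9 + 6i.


Step 1: z0 = 9 + 6i
Step 2: z0^2 = 9^2 - 6^2 + 108i
Step 3: real part = 81 - 36 = 45

45


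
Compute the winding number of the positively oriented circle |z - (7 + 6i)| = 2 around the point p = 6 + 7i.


Step 1: Center c = (7, 6), radius = 2
Step 2: |p - c|^2 = (-1)^2 + 1^2 = 2
Step 3: r^2 = 4
Step 4: |p-c| < r so winding number = 1

1


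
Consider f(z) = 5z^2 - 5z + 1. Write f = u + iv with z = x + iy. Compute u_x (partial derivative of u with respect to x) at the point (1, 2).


Step 1: f(z) = 5(x+iy)^2 - 5(x+iy) + 1
Step 2: u = 5(x^2 - y^2) - 5x + 1
Step 3: u_x = 10x - 5
Step 4: At (1, 2): u_x = 10 - 5 = 5

5


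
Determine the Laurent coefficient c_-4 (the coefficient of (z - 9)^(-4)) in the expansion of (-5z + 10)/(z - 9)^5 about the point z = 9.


Step 1: Write the numerator in powers of (z - 9): -5z + 10 = -5(z - 9) + (-5*9 + 10) = -5(z - 9) - 35
Step 2: Divide by (z - 9)^5: f(z) = -35(z - 9)^(-5) - 5(z - 9)^(-4)
Step 3: This finite sum is the Laurent series of f about z = 9.
Step 4: Coefficient of (z - 9)^(-4) = coefficient of (z - 9) in the re-centred numerator = -5

-5


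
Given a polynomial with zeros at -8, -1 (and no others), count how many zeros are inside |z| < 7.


Step 1: Check each root:
  z = -8: |-8| = 8 >= 7
  z = -1: |-1| = 1 < 7
Step 2: Count = 1

1


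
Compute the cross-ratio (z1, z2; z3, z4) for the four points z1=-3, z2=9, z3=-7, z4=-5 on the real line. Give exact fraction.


Step 1: (z1-z3)(z2-z4) = 4 * 14 = 56
Step 2: (z1-z4)(z2-z3) = 2 * 16 = 32
Step 3: Cross-ratio = 56/32 = 7/4

7/4


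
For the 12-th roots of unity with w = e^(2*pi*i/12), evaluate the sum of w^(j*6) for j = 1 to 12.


Step 1: The sum sum_{j=1}^{n} w^(k*j) equals n if n | k, else 0.
Step 2: Here n = 12, k = 6
Step 3: Does n divide k? 12 | 6 -> False
Step 4: Sum = 0

0


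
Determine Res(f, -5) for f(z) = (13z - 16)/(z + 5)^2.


Step 1: Pole of order 2 at z = -5
Step 2: Res = lim d/dz [(z + 5)^2 * f(z)] as z -> -5
Step 3: (z + 5)^2 * f(z) = 13z - 16
Step 4: d/dz[13z - 16] = 13

13


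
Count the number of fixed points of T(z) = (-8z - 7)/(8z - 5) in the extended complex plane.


Step 1: Fixed points satisfy T(z) = z
Step 2: 8z^2 + 3z + 7 = 0
Step 3: Discriminant = 3^2 - 4*8*7 = -215
Step 4: Number of fixed points = 2

2


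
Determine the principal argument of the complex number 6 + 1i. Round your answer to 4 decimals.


Step 1: z = 6 + 1i
Step 2: arg(z) = atan2(1, 6)
Step 3: arg(z) = 0.1651

0.1651


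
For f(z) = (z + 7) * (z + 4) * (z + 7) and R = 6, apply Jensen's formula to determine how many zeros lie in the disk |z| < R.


Jensen's formula: (1/2pi)*integral log|f(Re^it)|dt = log|f(0)| + sum_{|a_k|<R} log(R/|a_k|)
Step 1: f(0) = 7 * 4 * 7 = 196
Step 2: log|f(0)| = log|-7| + log|-4| + log|-7| = 5.2781
Step 3: Zeros inside |z| < 6: -4
Step 4: Jensen sum = log(6/4) = 0.4055
Step 5: n(R) = number of terms in the Jensen sum = count of zeros inside |z| < 6 = 1

1


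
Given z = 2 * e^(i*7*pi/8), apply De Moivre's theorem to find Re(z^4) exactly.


Step 1: By De Moivre's theorem, z^4 = 2^4 * e^(i*4*7*pi/8) = 16 * (cos(7*pi/2) + i*sin(7*pi/2))
Step 2: |z|^4 = 2^4 = 16
Step 3: Reduce the angle mod 2*pi: 7*pi/2 - 2*pi = 3*pi/2
Step 4: cos(3*pi/2) = 0
Step 5: Re(z^4) = 16 * 0 = 0

0


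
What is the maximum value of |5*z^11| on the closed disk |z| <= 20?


Step 1: On |z| = 20, |f(z)| = 5 * |z|^11 = 5 * 20^11
Step 2: By maximum modulus principle, maximum is on boundary.
Step 3: Maximum = 5 * 204800000000000 = 1024000000000000

1024000000000000


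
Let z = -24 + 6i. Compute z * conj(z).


Step 1: conj(z) = -24 - 6i
Step 2: z * conj(z) = (-24)^2 + 6^2
Step 3: = 576 + 36 = 612

612


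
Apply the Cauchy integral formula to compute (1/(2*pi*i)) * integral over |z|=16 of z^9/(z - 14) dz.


Step 1: f(z) = z^9, a = 14 is inside |z| = 16
Step 2: By Cauchy integral formula: (1/(2pi*i)) * integral = f(a)
Step 3: f(14) = 14^9 = 20661046784

20661046784


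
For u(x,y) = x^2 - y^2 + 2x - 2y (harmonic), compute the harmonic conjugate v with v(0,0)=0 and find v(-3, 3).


Step 1: v_x = -u_y = 2y + 2
Step 2: v_y = u_x = 2x + 2
Step 3: v = 2xy + 2x + 2y + C
Step 4: v(0,0) = 0 => C = 0
Step 5: v(-3, 3) = -18

-18


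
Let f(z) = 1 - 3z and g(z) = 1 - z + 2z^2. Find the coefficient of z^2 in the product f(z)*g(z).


Step 1: z^2 term in f*g comes from: (1)*(2z^2) + (-3z)*(-z) + (0)*(1)
Step 2: = 2 + 3 + 0
Step 3: = 5

5


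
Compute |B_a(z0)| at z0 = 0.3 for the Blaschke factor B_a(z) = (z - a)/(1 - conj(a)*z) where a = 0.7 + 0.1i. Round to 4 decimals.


Step 1: Numerator z0 - a = 0.3 - (0.7 + 0.1i) = -0.4 - 0.1i
Step 2: Denominator 1 - conj(a)*z0 = 1 - (0.7 - 0.1i)*0.3 = 0.79 + 0.03i
Step 3: |z0 - a|^2 = (-0.4)^2 + (-0.1)^2 = 0.17; |1 - conj(a)*z0|^2 = 0.79^2 + 0.03^2 = 0.625
Step 4: |B_a(0.3)| = sqrt(0.17 / 0.625) = sqrt(0.272)
Step 5: = 0.5215

0.5215


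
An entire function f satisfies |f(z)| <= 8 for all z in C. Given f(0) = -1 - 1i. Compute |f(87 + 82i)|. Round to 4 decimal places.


Step 1: By Liouville's theorem, a bounded entire function is constant.
Step 2: f(z) = f(0) = -1 - 1i for all z.
Step 3: |f(w)| = |-1 - 1i| = sqrt(1 + 1)
Step 4: = 1.4142

1.4142


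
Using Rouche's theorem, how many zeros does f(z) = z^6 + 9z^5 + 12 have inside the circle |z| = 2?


Step 1: On |z| = 2 the three terms have sizes |z^6| = 2^6 = 64, |9z^5| = 9*2^5 = 288, |12| = 12
Step 2: The dominant term is g(z) = 9z^5; let h(z) = z^6 + 12 so f = g + h
Step 3: On |z| = 2: |g| = 288 and |h| <= 64 + 12 = 76
Step 4: Since 288 > 76, |h| < |g| on |z| = 2, so by Rouche f has the same number of zeros as g inside |z| < 2
Step 5: g(z) = 9z^5 has 5 zeros (at the origin, multiplicity 5) inside |z| < 2. Answer = 5

5


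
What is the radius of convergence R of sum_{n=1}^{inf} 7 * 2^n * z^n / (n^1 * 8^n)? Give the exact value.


Step 1: General term a_n = 7 * 2^n / (n^1 * 8^n)
Step 2: By the root test, |a_n|^(1/n) = 7^(1/n) * 2 / (n^(1/n) * 8) -> 2/8 as n -> infinity (since 7^(1/n) -> 1 and n^(1/n) -> 1)
Step 3: R = 1/lim|a_n|^(1/n) = 8/2 = 4

4


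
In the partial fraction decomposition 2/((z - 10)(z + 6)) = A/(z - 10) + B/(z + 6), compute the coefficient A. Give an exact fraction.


Step 1: Multiply both sides by (z - 10) and set z = 10
Step 2: A = 2 / (10 + 6)
Step 3: A = 2 / 16
Step 4: A = 1/8

1/8


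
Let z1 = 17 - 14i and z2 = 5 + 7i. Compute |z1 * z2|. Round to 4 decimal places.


Step 1: |z1| = sqrt(17^2 + (-14)^2) = sqrt(485)
Step 2: |z2| = sqrt(5^2 + 7^2) = sqrt(74)
Step 3: |z1*z2| = |z1|*|z2| = sqrt(485) * sqrt(74) = sqrt(485 * 74) = sqrt(35890)
Step 4: = 189.4466

189.4466


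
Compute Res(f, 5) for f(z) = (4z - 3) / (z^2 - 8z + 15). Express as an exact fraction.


Step 1: Q(z) = z^2 - 8z + 15 = (z - 5)(z - 3)
Step 2: Q'(z) = 2z - 8
Step 3: Q'(5) = 2, P(5) = 17
Step 4: Res = P(5)/Q'(5) = 17/2 = 17/2

17/2


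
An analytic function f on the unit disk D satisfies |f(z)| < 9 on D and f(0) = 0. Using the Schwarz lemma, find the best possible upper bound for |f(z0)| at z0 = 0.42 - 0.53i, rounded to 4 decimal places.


Step 1: g = f/9 maps D -> D with g(0) = 0, so by the Schwarz lemma |g(z)| <= |z|, i.e. |f(z)| <= 9|z|; this is sharp (f(z) = 9z).
Step 2: |z0|^2 = 0.42^2 + (-0.53)^2 = 0.4573
Step 3: |z0| = sqrt(0.4573) = 0.67624
Step 4: Best bound = 9 * |z0| = 9 * 0.67624 = 6.0862

6.0862


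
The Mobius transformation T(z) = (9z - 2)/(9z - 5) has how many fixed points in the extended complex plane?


Step 1: Fixed points satisfy T(z) = z
Step 2: 9z^2 - 14z + 2 = 0
Step 3: Discriminant = (-14)^2 - 4*9*2 = 124
Step 4: Number of fixed points = 2

2


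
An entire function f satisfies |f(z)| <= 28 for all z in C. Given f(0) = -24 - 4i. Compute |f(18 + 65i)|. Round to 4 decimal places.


Step 1: By Liouville's theorem, a bounded entire function is constant.
Step 2: f(z) = f(0) = -24 - 4i for all z.
Step 3: |f(w)| = |-24 - 4i| = sqrt(576 + 16)
Step 4: = 24.3311

24.3311


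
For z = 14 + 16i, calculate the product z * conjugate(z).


Step 1: conj(z) = 14 - 16i
Step 2: z * conj(z) = 14^2 + 16^2
Step 3: = 196 + 256 = 452

452


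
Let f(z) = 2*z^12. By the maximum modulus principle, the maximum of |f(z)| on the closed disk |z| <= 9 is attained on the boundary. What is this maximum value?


Step 1: On |z| = 9, |f(z)| = 2 * |z|^12 = 2 * 9^12
Step 2: By maximum modulus principle, maximum is on boundary.
Step 3: Maximum = 2 * 282429536481 = 564859072962

564859072962


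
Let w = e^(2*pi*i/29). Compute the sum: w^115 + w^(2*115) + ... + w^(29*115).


Step 1: The sum sum_{j=1}^{n} w^(k*j) equals n if n | k, else 0.
Step 2: Here n = 29, k = 115
Step 3: Does n divide k? 29 | 115 -> False
Step 4: Sum = 0

0


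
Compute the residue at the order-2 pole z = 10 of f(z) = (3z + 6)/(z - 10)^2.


Step 1: Pole of order 2 at z = 10
Step 2: Res = lim d/dz [(z - 10)^2 * f(z)] as z -> 10
Step 3: (z - 10)^2 * f(z) = 3z + 6
Step 4: d/dz[3z + 6] = 3

3


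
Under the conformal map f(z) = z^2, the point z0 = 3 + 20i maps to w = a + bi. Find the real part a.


Step 1: z0 = 3 + 20i
Step 2: z0^2 = 3^2 - 20^2 + 120i
Step 3: real part = 9 - 400 = -391

-391


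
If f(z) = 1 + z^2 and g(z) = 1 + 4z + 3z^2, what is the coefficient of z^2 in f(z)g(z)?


Step 1: z^2 term in f*g comes from: (1)*(3z^2) + (0)*(4z) + (z^2)*(1)
Step 2: = 3 + 0 + 1
Step 3: = 4

4


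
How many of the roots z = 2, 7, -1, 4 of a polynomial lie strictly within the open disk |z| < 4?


Step 1: Check each root:
  z = 2: |2| = 2 < 4
  z = 7: |7| = 7 >= 4
  z = -1: |-1| = 1 < 4
  z = 4: |4| = 4 >= 4
Step 2: Count = 2

2


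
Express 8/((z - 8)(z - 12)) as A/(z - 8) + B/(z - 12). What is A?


Step 1: Multiply both sides by (z - 8) and set z = 8
Step 2: A = 8 / (8 - 12)
Step 3: A = 8 / (-4)
Step 4: A = -2

-2


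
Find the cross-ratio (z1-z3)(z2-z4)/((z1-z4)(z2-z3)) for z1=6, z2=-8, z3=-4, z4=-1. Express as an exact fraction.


Step 1: (z1-z3)(z2-z4) = 10 * (-7) = -70
Step 2: (z1-z4)(z2-z3) = 7 * (-4) = -28
Step 3: Cross-ratio = 70/28 = 5/2

5/2


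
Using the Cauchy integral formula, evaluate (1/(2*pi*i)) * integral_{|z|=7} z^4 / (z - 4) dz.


Step 1: f(z) = z^4, a = 4 is inside |z| = 7
Step 2: By Cauchy integral formula: (1/(2pi*i)) * integral = f(a)
Step 3: f(4) = 4^4 = 256

256


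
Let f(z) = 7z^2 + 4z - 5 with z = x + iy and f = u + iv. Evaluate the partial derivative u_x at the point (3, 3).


Step 1: f(z) = 7(x+iy)^2 + 4(x+iy) - 5
Step 2: u = 7(x^2 - y^2) + 4x - 5
Step 3: u_x = 14x + 4
Step 4: At (3, 3): u_x = 42 + 4 = 46

46


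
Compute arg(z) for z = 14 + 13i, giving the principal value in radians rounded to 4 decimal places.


Step 1: z = 14 + 13i
Step 2: arg(z) = atan2(13, 14)
Step 3: arg(z) = 0.7484

0.7484


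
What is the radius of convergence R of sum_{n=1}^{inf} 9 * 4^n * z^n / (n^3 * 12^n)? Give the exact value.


Step 1: General term a_n = 9 * 4^n / (n^3 * 12^n)
Step 2: By the root test, |a_n|^(1/n) = 9^(1/n) * 4 / (n^(3/n) * 12) -> 4/12 as n -> infinity (since 9^(1/n) -> 1 and n^(3/n) -> 1)
Step 3: R = 1/lim|a_n|^(1/n) = 12/4 = 3

3


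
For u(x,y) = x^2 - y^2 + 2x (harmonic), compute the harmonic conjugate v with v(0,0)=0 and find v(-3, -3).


Step 1: v_x = -u_y = 2y + 0
Step 2: v_y = u_x = 2x + 2
Step 3: v = 2xy + 2y + C
Step 4: v(0,0) = 0 => C = 0
Step 5: v(-3, -3) = 12

12


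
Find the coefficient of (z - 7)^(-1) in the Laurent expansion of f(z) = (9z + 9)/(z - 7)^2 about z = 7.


Step 1: Write the numerator in powers of (z - 7): 9z + 9 = 9(z - 7) + (9*7 + 9) = 9(z - 7) + 72
Step 2: Divide by (z - 7)^2: f(z) = 72(z - 7)^(-2) + 9(z - 7)^(-1)
Step 3: This finite sum is the Laurent series of f about z = 7.
Step 4: Coefficient of (z - 7)^(-1) = coefficient of (z - 7) in the re-centred numerator = 9

9


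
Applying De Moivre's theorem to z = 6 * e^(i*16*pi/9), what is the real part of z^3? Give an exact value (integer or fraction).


Step 1: By De Moivre's theorem, z^3 = 6^3 * e^(i*3*16*pi/9) = 216 * (cos(16*pi/3) + i*sin(16*pi/3))
Step 2: |z|^3 = 6^3 = 216
Step 3: Reduce the angle mod 2*pi: 16*pi/3 - 4*pi = 4*pi/3
Step 4: cos(4*pi/3) = -1/2
Step 5: Re(z^3) = 216 * (-1/2) = -108

-108


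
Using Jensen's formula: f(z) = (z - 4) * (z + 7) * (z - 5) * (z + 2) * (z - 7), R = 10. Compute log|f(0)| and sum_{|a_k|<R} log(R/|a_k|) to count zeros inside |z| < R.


Jensen's formula: (1/2pi)*integral log|f(Re^it)|dt = log|f(0)| + sum_{|a_k|<R} log(R/|a_k|)
Step 1: f(0) = (-4) * 7 * (-5) * 2 * (-7) = -1960
Step 2: log|f(0)| = log|4| + log|-7| + log|5| + log|-2| + log|7| = 7.5807
Step 3: Zeros inside |z| < 10: 4, -7, 5, -2, 7
Step 4: Jensen sum = log(10/4) + log(10/7) + log(10/5) + log(10/2) + log(10/7) = 3.9322
Step 5: n(R) = number of terms in the Jensen sum = count of zeros inside |z| < 10 = 5

5


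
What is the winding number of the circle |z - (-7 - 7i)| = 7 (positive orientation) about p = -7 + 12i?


Step 1: Center c = (-7, -7), radius = 7
Step 2: |p - c|^2 = 0^2 + 19^2 = 361
Step 3: r^2 = 49
Step 4: |p-c| > r so winding number = 0

0


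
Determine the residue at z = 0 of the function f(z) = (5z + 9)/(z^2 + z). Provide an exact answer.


Step 1: Q(z) = z^2 + z = (z)(z + 1)
Step 2: Q'(z) = 2z + 1
Step 3: Q'(0) = 1, P(0) = 9
Step 4: Res = P(0)/Q'(0) = 9/1 = 9

9


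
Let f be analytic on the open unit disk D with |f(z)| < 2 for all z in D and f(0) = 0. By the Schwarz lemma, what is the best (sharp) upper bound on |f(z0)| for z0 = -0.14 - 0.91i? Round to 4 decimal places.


Step 1: g = f/2 maps D -> D with g(0) = 0, so by the Schwarz lemma |g(z)| <= |z|, i.e. |f(z)| <= 2|z|; this is sharp (f(z) = 2z).
Step 2: |z0|^2 = (-0.14)^2 + (-0.91)^2 = 0.8477
Step 3: |z0| = sqrt(0.8477) = 0.920706
Step 4: Best bound = 2 * |z0| = 2 * 0.920706 = 1.8414

1.8414


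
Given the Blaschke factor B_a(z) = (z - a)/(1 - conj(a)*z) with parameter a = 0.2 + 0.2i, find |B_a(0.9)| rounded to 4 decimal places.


Step 1: Numerator z0 - a = 0.9 - (0.2 + 0.2i) = 0.7 - 0.2i
Step 2: Denominator 1 - conj(a)*z0 = 1 - (0.2 - 0.2i)*0.9 = 0.82 + 0.18i
Step 3: |z0 - a|^2 = 0.7^2 + (-0.2)^2 = 0.53; |1 - conj(a)*z0|^2 = 0.82^2 + 0.18^2 = 0.7048
Step 4: |B_a(0.9)| = sqrt(0.53 / 0.7048) = sqrt(0.751986)
Step 5: = 0.8672

0.8672


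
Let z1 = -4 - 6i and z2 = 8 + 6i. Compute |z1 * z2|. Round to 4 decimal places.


Step 1: |z1| = sqrt((-4)^2 + (-6)^2) = sqrt(52)
Step 2: |z2| = sqrt(8^2 + 6^2) = sqrt(100)
Step 3: |z1*z2| = |z1|*|z2| = sqrt(52) * sqrt(100) = sqrt(52 * 100) = sqrt(5200)
Step 4: = 72.111

72.111


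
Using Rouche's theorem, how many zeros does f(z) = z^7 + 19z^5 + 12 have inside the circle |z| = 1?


Step 1: On |z| = 1 the three terms have sizes |z^7| = 1^7 = 1, |19z^5| = 19*1^5 = 19, |12| = 12
Step 2: The dominant term is g(z) = 19z^5; let h(z) = z^7 + 12 so f = g + h
Step 3: On |z| = 1: |g| = 19 and |h| <= 1 + 12 = 13
Step 4: Since 19 > 13, |h| < |g| on |z| = 1, so by Rouche f has the same number of zeros as g inside |z| < 1
Step 5: g(z) = 19z^5 has 5 zeros (at the origin, multiplicity 5) inside |z| < 1. Answer = 5

5


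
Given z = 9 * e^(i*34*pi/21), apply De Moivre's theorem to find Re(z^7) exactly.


Step 1: By De Moivre's theorem, z^7 = 9^7 * e^(i*7*34*pi/21) = 4782969 * (cos(34*pi/3) + i*sin(34*pi/3))
Step 2: |z|^7 = 9^7 = 4782969
Step 3: Reduce the angle mod 2*pi: 34*pi/3 - 10*pi = 4*pi/3
Step 4: cos(4*pi/3) = -1/2
Step 5: Re(z^7) = 4782969 * (-1/2) = -4782969/2

-4782969/2


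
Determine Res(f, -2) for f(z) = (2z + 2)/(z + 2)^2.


Step 1: Pole of order 2 at z = -2
Step 2: Res = lim d/dz [(z + 2)^2 * f(z)] as z -> -2
Step 3: (z + 2)^2 * f(z) = 2z + 2
Step 4: d/dz[2z + 2] = 2

2


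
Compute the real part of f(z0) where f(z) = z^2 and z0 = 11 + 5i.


Step 1: z0 = 11 + 5i
Step 2: z0^2 = 11^2 - 5^2 + 110i
Step 3: real part = 121 - 25 = 96

96


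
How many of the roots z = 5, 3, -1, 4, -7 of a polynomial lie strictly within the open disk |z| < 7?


Step 1: Check each root:
  z = 5: |5| = 5 < 7
  z = 3: |3| = 3 < 7
  z = -1: |-1| = 1 < 7
  z = 4: |4| = 4 < 7
  z = -7: |-7| = 7 >= 7
Step 2: Count = 4

4


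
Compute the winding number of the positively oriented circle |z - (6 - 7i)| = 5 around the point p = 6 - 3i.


Step 1: Center c = (6, -7), radius = 5
Step 2: |p - c|^2 = 0^2 + 4^2 = 16
Step 3: r^2 = 25
Step 4: |p-c| < r so winding number = 1

1


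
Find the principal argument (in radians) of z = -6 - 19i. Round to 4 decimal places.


Step 1: z = -6 - 19i
Step 2: arg(z) = atan2(-19, -6)
Step 3: arg(z) = -1.8767

-1.8767


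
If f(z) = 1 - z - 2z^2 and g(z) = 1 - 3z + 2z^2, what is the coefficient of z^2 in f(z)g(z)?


Step 1: z^2 term in f*g comes from: (1)*(2z^2) + (-z)*(-3z) + (-2z^2)*(1)
Step 2: = 2 + 3 - 2
Step 3: = 3

3


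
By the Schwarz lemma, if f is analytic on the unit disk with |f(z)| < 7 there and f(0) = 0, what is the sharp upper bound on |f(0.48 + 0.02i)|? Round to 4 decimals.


Step 1: g = f/7 maps D -> D with g(0) = 0, so by the Schwarz lemma |g(z)| <= |z|, i.e. |f(z)| <= 7|z|; this is sharp (f(z) = 7z).
Step 2: |z0|^2 = 0.48^2 + 0.02^2 = 0.2308
Step 3: |z0| = sqrt(0.2308) = 0.480416
Step 4: Best bound = 7 * |z0| = 7 * 0.480416 = 3.3629

3.3629


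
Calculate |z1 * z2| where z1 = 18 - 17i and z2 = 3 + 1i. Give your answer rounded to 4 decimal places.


Step 1: |z1| = sqrt(18^2 + (-17)^2) = sqrt(613)
Step 2: |z2| = sqrt(3^2 + 1^2) = sqrt(10)
Step 3: |z1*z2| = |z1|*|z2| = sqrt(613) * sqrt(10) = sqrt(613 * 10) = sqrt(6130)
Step 4: = 78.2943

78.2943


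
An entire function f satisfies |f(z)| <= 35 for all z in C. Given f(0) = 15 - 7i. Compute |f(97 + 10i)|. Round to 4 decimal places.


Step 1: By Liouville's theorem, a bounded entire function is constant.
Step 2: f(z) = f(0) = 15 - 7i for all z.
Step 3: |f(w)| = |15 - 7i| = sqrt(225 + 49)
Step 4: = 16.5529

16.5529


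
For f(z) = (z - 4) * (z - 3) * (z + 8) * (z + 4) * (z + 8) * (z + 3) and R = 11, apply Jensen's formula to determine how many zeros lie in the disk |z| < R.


Jensen's formula: (1/2pi)*integral log|f(Re^it)|dt = log|f(0)| + sum_{|a_k|<R} log(R/|a_k|)
Step 1: f(0) = (-4) * (-3) * 8 * 4 * 8 * 3 = 9216
Step 2: log|f(0)| = log|4| + log|3| + log|-8| + log|-4| + log|-8| + log|-3| = 9.1287
Step 3: Zeros inside |z| < 11: 4, 3, -8, -4, -8, -3
Step 4: Jensen sum = log(11/4) + log(11/3) + log(11/8) + log(11/4) + log(11/8) + log(11/3) = 5.2587
Step 5: n(R) = number of terms in the Jensen sum = count of zeros inside |z| < 11 = 6

6


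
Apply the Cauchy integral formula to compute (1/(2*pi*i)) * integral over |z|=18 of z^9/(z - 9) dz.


Step 1: f(z) = z^9, a = 9 is inside |z| = 18
Step 2: By Cauchy integral formula: (1/(2pi*i)) * integral = f(a)
Step 3: f(9) = 9^9 = 387420489

387420489


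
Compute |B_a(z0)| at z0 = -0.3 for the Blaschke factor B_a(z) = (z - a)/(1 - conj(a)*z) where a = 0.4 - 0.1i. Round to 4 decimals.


Step 1: Numerator z0 - a = -0.3 - (0.4 - 0.1i) = -0.7 + 0.1i
Step 2: Denominator 1 - conj(a)*z0 = 1 - (0.4 + 0.1i)*(-0.3) = 1.12 + 0.03i
Step 3: |z0 - a|^2 = (-0.7)^2 + 0.1^2 = 0.5; |1 - conj(a)*z0|^2 = 1.12^2 + 0.03^2 = 1.2553
Step 4: |B_a(-0.3)| = sqrt(0.5 / 1.2553) = sqrt(0.398311)
Step 5: = 0.6311

0.6311


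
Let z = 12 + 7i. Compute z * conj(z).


Step 1: conj(z) = 12 - 7i
Step 2: z * conj(z) = 12^2 + 7^2
Step 3: = 144 + 49 = 193

193


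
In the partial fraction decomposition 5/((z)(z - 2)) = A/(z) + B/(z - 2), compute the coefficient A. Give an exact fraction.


Step 1: Multiply both sides by (z) and set z = 0
Step 2: A = 5 / (0 - 2)
Step 3: A = 5 / (-2)
Step 4: A = -5/2

-5/2


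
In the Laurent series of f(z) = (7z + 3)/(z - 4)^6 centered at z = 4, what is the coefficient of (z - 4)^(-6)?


Step 1: Write the numerator in powers of (z - 4): 7z + 3 = 7(z - 4) + (7*4 + 3) = 7(z - 4) + 31
Step 2: Divide by (z - 4)^6: f(z) = 31(z - 4)^(-6) + 7(z - 4)^(-5)
Step 3: This finite sum is the Laurent series of f about z = 4.
Step 4: Coefficient of (z - 4)^(-6) = 7*4 + 3 = 31

31


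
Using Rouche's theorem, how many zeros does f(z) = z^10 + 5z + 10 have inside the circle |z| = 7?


Step 1: On |z| = 7 the three terms have sizes |z^10| = 7^10 = 282475249, |5z| = 5*7 = 35, |10| = 10
Step 2: The dominant term is g(z) = z^10; let h(z) = 5z + 10 so f = g + h
Step 3: On |z| = 7: |g| = 282475249 and |h| <= 35 + 10 = 45
Step 4: Since 282475249 > 45, |h| < |g| on |z| = 7, so by Rouche f has the same number of zeros as g inside |z| < 7
Step 5: g(z) = z^10 has 10 zeros (all at the origin) inside |z| < 7. Answer = 10

10


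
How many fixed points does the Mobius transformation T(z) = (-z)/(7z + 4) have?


Step 1: Fixed points satisfy T(z) = z
Step 2: 7z^2 + 5z = 0
Step 3: Discriminant = 5^2 - 4*7*0 = 25
Step 4: Number of fixed points = 2

2


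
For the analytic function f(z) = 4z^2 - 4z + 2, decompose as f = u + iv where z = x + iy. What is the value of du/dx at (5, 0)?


Step 1: f(z) = 4(x+iy)^2 - 4(x+iy) + 2
Step 2: u = 4(x^2 - y^2) - 4x + 2
Step 3: u_x = 8x - 4
Step 4: At (5, 0): u_x = 40 - 4 = 36

36


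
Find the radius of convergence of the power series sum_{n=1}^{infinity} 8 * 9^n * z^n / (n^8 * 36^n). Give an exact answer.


Step 1: General term a_n = 8 * 9^n / (n^8 * 36^n)
Step 2: By the root test, |a_n|^(1/n) = 8^(1/n) * 9 / (n^(8/n) * 36) -> 9/36 as n -> infinity (since 8^(1/n) -> 1 and n^(8/n) -> 1)
Step 3: R = 1/lim|a_n|^(1/n) = 36/9 = 4

4


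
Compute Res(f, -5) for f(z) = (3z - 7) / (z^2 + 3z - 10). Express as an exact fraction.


Step 1: Q(z) = z^2 + 3z - 10 = (z + 5)(z - 2)
Step 2: Q'(z) = 2z + 3
Step 3: Q'(-5) = -7, P(-5) = -22
Step 4: Res = P(-5)/Q'(-5) = -22/(-7) = 22/7

22/7


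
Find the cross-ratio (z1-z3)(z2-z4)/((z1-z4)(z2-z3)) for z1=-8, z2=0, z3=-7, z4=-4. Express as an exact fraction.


Step 1: (z1-z3)(z2-z4) = (-1) * 4 = -4
Step 2: (z1-z4)(z2-z3) = (-4) * 7 = -28
Step 3: Cross-ratio = 4/28 = 1/7

1/7


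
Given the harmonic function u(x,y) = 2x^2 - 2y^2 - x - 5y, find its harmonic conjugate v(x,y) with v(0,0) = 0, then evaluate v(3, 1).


Step 1: v_x = -u_y = 4y + 5
Step 2: v_y = u_x = 4x - 1
Step 3: v = 4xy + 5x - y + C
Step 4: v(0,0) = 0 => C = 0
Step 5: v(3, 1) = 26

26


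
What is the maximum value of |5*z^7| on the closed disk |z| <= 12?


Step 1: On |z| = 12, |f(z)| = 5 * |z|^7 = 5 * 12^7
Step 2: By maximum modulus principle, maximum is on boundary.
Step 3: Maximum = 5 * 35831808 = 179159040

179159040


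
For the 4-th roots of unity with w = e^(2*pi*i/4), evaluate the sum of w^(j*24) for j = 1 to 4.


Step 1: The sum sum_{j=1}^{n} w^(k*j) equals n if n | k, else 0.
Step 2: Here n = 4, k = 24
Step 3: Does n divide k? 4 | 24 -> True
Step 4: Sum = 4

4


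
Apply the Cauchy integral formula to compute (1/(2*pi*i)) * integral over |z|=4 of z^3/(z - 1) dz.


Step 1: f(z) = z^3, a = 1 is inside |z| = 4
Step 2: By Cauchy integral formula: (1/(2pi*i)) * integral = f(a)
Step 3: f(1) = 1^3 = 1

1


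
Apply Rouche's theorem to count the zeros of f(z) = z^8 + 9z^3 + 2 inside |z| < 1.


Step 1: On |z| = 1 the three terms have sizes |z^8| = 1^8 = 1, |9z^3| = 9*1^3 = 9, |2| = 2
Step 2: The dominant term is g(z) = 9z^3; let h(z) = z^8 + 2 so f = g + h
Step 3: On |z| = 1: |g| = 9 and |h| <= 1 + 2 = 3
Step 4: Since 9 > 3, |h| < |g| on |z| = 1, so by Rouche f has the same number of zeros as g inside |z| < 1
Step 5: g(z) = 9z^3 has 3 zeros (at the origin, multiplicity 3) inside |z| < 1. Answer = 3

3


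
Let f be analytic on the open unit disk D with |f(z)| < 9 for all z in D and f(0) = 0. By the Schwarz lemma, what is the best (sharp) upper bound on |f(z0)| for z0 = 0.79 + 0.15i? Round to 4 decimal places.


Step 1: g = f/9 maps D -> D with g(0) = 0, so by the Schwarz lemma |g(z)| <= |z|, i.e. |f(z)| <= 9|z|; this is sharp (f(z) = 9z).
Step 2: |z0|^2 = 0.79^2 + 0.15^2 = 0.6466
Step 3: |z0| = sqrt(0.6466) = 0.804114
Step 4: Best bound = 9 * |z0| = 9 * 0.804114 = 7.237

7.237


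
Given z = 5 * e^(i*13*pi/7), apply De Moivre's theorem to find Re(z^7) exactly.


Step 1: By De Moivre's theorem, z^7 = 5^7 * e^(i*7*13*pi/7) = 78125 * (cos(13*pi) + i*sin(13*pi))
Step 2: |z|^7 = 5^7 = 78125
Step 3: Reduce the angle mod 2*pi: 13*pi - 12*pi = pi
Step 4: cos(pi) = -1
Step 5: Re(z^7) = 78125 * (-1) = -78125

-78125


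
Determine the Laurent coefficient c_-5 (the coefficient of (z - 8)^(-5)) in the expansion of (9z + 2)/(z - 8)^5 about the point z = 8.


Step 1: Write the numerator in powers of (z - 8): 9z + 2 = 9(z - 8) + (9*8 + 2) = 9(z - 8) + 74
Step 2: Divide by (z - 8)^5: f(z) = 74(z - 8)^(-5) + 9(z - 8)^(-4)
Step 3: This finite sum is the Laurent series of f about z = 8.
Step 4: Coefficient of (z - 8)^(-5) = 9*8 + 2 = 74

74


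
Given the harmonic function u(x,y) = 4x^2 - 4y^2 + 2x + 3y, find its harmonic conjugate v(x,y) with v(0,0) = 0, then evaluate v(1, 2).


Step 1: v_x = -u_y = 8y - 3
Step 2: v_y = u_x = 8x + 2
Step 3: v = 8xy - 3x + 2y + C
Step 4: v(0,0) = 0 => C = 0
Step 5: v(1, 2) = 17

17


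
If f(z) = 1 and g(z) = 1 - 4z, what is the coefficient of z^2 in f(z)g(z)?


Step 1: z^2 term in f*g comes from: (1)*(0) + (0)*(-4z) + (0)*(1)
Step 2: = 0 + 0 + 0
Step 3: = 0

0


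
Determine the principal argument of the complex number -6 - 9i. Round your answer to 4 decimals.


Step 1: z = -6 - 9i
Step 2: arg(z) = atan2(-9, -6)
Step 3: arg(z) = -2.1588

-2.1588


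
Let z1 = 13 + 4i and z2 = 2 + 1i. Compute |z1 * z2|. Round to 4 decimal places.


Step 1: |z1| = sqrt(13^2 + 4^2) = sqrt(185)
Step 2: |z2| = sqrt(2^2 + 1^2) = sqrt(5)
Step 3: |z1*z2| = |z1|*|z2| = sqrt(185) * sqrt(5) = sqrt(185 * 5) = sqrt(925)
Step 4: = 30.4138

30.4138


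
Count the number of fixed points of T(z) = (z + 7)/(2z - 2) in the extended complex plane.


Step 1: Fixed points satisfy T(z) = z
Step 2: 2z^2 - 3z - 7 = 0
Step 3: Discriminant = (-3)^2 - 4*2*(-7) = 65
Step 4: Number of fixed points = 2

2


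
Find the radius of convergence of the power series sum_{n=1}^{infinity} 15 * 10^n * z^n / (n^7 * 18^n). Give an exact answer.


Step 1: General term a_n = 15 * 10^n / (n^7 * 18^n)
Step 2: By the root test, |a_n|^(1/n) = 15^(1/n) * 10 / (n^(7/n) * 18) -> 10/18 as n -> infinity (since 15^(1/n) -> 1 and n^(7/n) -> 1)
Step 3: R = 1/lim|a_n|^(1/n) = 18/10 = 9/5

9/5


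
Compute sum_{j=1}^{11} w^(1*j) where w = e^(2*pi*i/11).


Step 1: The sum sum_{j=1}^{n} w^(k*j) equals n if n | k, else 0.
Step 2: Here n = 11, k = 1
Step 3: Does n divide k? 11 | 1 -> False
Step 4: Sum = 0

0


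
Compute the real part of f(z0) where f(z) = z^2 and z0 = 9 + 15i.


Step 1: z0 = 9 + 15i
Step 2: z0^2 = 9^2 - 15^2 + 270i
Step 3: real part = 81 - 225 = -144

-144


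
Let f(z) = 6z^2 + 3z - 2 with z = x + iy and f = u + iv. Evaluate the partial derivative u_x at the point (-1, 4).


Step 1: f(z) = 6(x+iy)^2 + 3(x+iy) - 2
Step 2: u = 6(x^2 - y^2) + 3x - 2
Step 3: u_x = 12x + 3
Step 4: At (-1, 4): u_x = -12 + 3 = -9

-9


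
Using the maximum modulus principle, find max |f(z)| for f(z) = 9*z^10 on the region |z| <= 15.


Step 1: On |z| = 15, |f(z)| = 9 * |z|^10 = 9 * 15^10
Step 2: By maximum modulus principle, maximum is on boundary.
Step 3: Maximum = 9 * 576650390625 = 5189853515625

5189853515625


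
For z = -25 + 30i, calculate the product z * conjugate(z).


Step 1: conj(z) = -25 - 30i
Step 2: z * conj(z) = (-25)^2 + 30^2
Step 3: = 625 + 900 = 1525

1525


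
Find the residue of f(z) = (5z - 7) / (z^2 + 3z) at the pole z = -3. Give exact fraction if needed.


Step 1: Q(z) = z^2 + 3z = (z + 3)(z)
Step 2: Q'(z) = 2z + 3
Step 3: Q'(-3) = -3, P(-3) = -22
Step 4: Res = P(-3)/Q'(-3) = -22/(-3) = 22/3

22/3


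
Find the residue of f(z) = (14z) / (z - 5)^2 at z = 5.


Step 1: Pole of order 2 at z = 5
Step 2: Res = lim d/dz [(z - 5)^2 * f(z)] as z -> 5
Step 3: (z - 5)^2 * f(z) = 14z
Step 4: d/dz[14z] = 14

14


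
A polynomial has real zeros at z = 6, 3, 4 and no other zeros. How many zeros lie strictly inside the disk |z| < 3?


Step 1: Check each root:
  z = 6: |6| = 6 >= 3
  z = 3: |3| = 3 >= 3
  z = 4: |4| = 4 >= 3
Step 2: Count = 0

0


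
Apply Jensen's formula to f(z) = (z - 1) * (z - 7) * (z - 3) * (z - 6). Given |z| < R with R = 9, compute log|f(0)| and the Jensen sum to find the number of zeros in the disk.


Jensen's formula: (1/2pi)*integral log|f(Re^it)|dt = log|f(0)| + sum_{|a_k|<R} log(R/|a_k|)
Step 1: f(0) = (-1) * (-7) * (-3) * (-6) = 126
Step 2: log|f(0)| = log|1| + log|7| + log|3| + log|6| = 4.8363
Step 3: Zeros inside |z| < 9: 1, 7, 3, 6
Step 4: Jensen sum = log(9/1) + log(9/7) + log(9/3) + log(9/6) = 3.9526
Step 5: n(R) = number of terms in the Jensen sum = count of zeros inside |z| < 9 = 4

4


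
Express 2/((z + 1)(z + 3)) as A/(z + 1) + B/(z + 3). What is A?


Step 1: Multiply both sides by (z + 1) and set z = -1
Step 2: A = 2 / (-1 + 3)
Step 3: A = 2 / 2
Step 4: A = 1

1


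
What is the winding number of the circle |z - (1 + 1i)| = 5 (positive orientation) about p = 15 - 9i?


Step 1: Center c = (1, 1), radius = 5
Step 2: |p - c|^2 = 14^2 + (-10)^2 = 296
Step 3: r^2 = 25
Step 4: |p-c| > r so winding number = 0

0


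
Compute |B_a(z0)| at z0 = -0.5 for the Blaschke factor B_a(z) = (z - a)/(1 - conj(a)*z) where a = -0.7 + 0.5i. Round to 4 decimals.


Step 1: Numerator z0 - a = -0.5 - (-0.7 + 0.5i) = 0.2 - 0.5i
Step 2: Denominator 1 - conj(a)*z0 = 1 - (-0.7 - 0.5i)*(-0.5) = 0.65 - 0.25i
Step 3: |z0 - a|^2 = 0.2^2 + (-0.5)^2 = 0.29; |1 - conj(a)*z0|^2 = 0.65^2 + (-0.25)^2 = 0.485
Step 4: |B_a(-0.5)| = sqrt(0.29 / 0.485) = sqrt(0.597938)
Step 5: = 0.7733

0.7733


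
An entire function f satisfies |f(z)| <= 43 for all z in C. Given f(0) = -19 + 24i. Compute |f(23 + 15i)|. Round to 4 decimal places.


Step 1: By Liouville's theorem, a bounded entire function is constant.
Step 2: f(z) = f(0) = -19 + 24i for all z.
Step 3: |f(w)| = |-19 + 24i| = sqrt(361 + 576)
Step 4: = 30.6105

30.6105


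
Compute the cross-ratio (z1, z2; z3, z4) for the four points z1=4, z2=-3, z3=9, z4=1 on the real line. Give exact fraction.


Step 1: (z1-z3)(z2-z4) = (-5) * (-4) = 20
Step 2: (z1-z4)(z2-z3) = 3 * (-12) = -36
Step 3: Cross-ratio = -20/36 = -5/9

-5/9


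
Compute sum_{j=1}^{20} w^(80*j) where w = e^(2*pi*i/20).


Step 1: The sum sum_{j=1}^{n} w^(k*j) equals n if n | k, else 0.
Step 2: Here n = 20, k = 80
Step 3: Does n divide k? 20 | 80 -> True
Step 4: Sum = 20

20


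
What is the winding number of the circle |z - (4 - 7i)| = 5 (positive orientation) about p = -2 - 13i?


Step 1: Center c = (4, -7), radius = 5
Step 2: |p - c|^2 = (-6)^2 + (-6)^2 = 72
Step 3: r^2 = 25
Step 4: |p-c| > r so winding number = 0

0


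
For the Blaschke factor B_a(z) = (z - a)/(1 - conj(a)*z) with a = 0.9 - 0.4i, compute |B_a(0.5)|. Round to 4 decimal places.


Step 1: Numerator z0 - a = 0.5 - (0.9 - 0.4i) = -0.4 + 0.4i
Step 2: Denominator 1 - conj(a)*z0 = 1 - (0.9 + 0.4i)*0.5 = 0.55 - 0.2i
Step 3: |z0 - a|^2 = (-0.4)^2 + 0.4^2 = 0.32; |1 - conj(a)*z0|^2 = 0.55^2 + (-0.2)^2 = 0.3425
Step 4: |B_a(0.5)| = sqrt(0.32 / 0.3425) = sqrt(0.934307)
Step 5: = 0.9666

0.9666
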